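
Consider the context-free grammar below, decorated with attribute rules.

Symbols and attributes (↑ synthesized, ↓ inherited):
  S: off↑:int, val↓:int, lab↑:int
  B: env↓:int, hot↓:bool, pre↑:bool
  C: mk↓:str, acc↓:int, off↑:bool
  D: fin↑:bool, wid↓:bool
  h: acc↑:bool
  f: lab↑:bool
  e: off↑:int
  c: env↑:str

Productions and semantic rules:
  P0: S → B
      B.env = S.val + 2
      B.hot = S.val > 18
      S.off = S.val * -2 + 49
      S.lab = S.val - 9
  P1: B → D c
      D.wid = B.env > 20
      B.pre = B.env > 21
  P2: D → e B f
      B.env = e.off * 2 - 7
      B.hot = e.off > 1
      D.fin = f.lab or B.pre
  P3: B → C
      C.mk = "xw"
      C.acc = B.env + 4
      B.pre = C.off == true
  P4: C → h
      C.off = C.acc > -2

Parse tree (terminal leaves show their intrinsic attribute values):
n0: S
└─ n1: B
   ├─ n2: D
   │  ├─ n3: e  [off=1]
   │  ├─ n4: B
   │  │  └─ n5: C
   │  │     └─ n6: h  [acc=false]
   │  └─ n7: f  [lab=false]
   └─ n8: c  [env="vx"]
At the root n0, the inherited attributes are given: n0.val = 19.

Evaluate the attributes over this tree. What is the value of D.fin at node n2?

true

1. n0.val = 19  [given at root]
2. n1.env = 21  [S.val + 2]
3. n1.hot = true  [S.val > 18]
4. n2.wid = true  [B.env > 20]
5. n3.off = 1  [terminal]
6. n4.env = -5  [e.off * 2 - 7]
7. n4.hot = false  [e.off > 1]
8. n5.mk = "xw"  ["xw"]
9. n5.acc = -1  [B.env + 4]
10. n6.acc = false  [terminal]
11. n5.off = true  [C.acc > -2]
12. n4.pre = true  [C.off == true]
13. n7.lab = false  [terminal]
14. n2.fin = true  [f.lab or B.pre]
15. n8.env = "vx"  [terminal]
16. n1.pre = false  [B.env > 21]
17. n0.off = 11  [S.val * -2 + 49]
18. n0.lab = 10  [S.val - 9]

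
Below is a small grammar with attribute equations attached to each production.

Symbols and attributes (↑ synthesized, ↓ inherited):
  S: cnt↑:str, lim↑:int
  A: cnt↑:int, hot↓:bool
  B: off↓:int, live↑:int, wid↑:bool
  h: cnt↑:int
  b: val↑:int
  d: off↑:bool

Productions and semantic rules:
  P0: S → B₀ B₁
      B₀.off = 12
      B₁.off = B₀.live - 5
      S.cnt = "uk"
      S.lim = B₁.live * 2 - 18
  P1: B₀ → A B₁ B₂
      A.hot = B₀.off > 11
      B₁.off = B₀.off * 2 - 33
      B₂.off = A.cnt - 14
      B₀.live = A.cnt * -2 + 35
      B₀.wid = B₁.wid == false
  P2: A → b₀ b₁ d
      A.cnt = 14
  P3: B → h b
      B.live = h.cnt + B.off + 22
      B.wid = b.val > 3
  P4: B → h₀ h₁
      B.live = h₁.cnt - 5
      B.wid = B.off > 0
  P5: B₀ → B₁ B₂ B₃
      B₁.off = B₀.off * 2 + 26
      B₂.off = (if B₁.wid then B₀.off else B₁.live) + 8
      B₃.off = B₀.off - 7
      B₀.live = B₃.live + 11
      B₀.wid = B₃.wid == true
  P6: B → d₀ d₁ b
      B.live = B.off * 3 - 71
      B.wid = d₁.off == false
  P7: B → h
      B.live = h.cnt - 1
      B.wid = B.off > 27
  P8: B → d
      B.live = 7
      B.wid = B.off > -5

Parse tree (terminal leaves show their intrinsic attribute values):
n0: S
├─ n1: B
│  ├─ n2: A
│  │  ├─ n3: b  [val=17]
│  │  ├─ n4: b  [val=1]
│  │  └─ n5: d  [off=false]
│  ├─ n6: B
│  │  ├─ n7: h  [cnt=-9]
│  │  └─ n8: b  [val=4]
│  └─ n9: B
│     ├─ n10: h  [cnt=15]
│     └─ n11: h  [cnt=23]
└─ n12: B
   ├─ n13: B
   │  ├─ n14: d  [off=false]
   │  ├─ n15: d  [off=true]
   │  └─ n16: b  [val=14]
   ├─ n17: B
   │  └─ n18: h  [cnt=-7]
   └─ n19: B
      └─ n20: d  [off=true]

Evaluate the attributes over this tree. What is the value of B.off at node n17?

1. n1.off = 12  [12]
2. n2.hot = true  [B₀.off > 11]
3. n3.val = 17  [terminal]
4. n4.val = 1  [terminal]
5. n5.off = false  [terminal]
6. n2.cnt = 14  [14]
7. n6.off = -9  [B₀.off * 2 - 33]
8. n7.cnt = -9  [terminal]
9. n8.val = 4  [terminal]
10. n6.live = 4  [h.cnt + B.off + 22]
11. n6.wid = true  [b.val > 3]
12. n9.off = 0  [A.cnt - 14]
13. n10.cnt = 15  [terminal]
14. n11.cnt = 23  [terminal]
15. n9.live = 18  [h₁.cnt - 5]
16. n9.wid = false  [B.off > 0]
17. n1.live = 7  [A.cnt * -2 + 35]
18. n1.wid = false  [B₁.wid == false]
19. n12.off = 2  [B₀.live - 5]
20. n13.off = 30  [B₀.off * 2 + 26]
21. n14.off = false  [terminal]
22. n15.off = true  [terminal]
23. n16.val = 14  [terminal]
24. n13.live = 19  [B.off * 3 - 71]
25. n13.wid = false  [d₁.off == false]
26. n17.off = 27  [(if B₁.wid then B₀.off else B₁.live) + 8]
27. n18.cnt = -7  [terminal]
28. n17.live = -8  [h.cnt - 1]
29. n17.wid = false  [B.off > 27]
30. n19.off = -5  [B₀.off - 7]
31. n20.off = true  [terminal]
32. n19.live = 7  [7]
33. n19.wid = false  [B.off > -5]
34. n12.live = 18  [B₃.live + 11]
35. n12.wid = false  [B₃.wid == true]
36. n0.cnt = "uk"  ["uk"]
37. n0.lim = 18  [B₁.live * 2 - 18]

27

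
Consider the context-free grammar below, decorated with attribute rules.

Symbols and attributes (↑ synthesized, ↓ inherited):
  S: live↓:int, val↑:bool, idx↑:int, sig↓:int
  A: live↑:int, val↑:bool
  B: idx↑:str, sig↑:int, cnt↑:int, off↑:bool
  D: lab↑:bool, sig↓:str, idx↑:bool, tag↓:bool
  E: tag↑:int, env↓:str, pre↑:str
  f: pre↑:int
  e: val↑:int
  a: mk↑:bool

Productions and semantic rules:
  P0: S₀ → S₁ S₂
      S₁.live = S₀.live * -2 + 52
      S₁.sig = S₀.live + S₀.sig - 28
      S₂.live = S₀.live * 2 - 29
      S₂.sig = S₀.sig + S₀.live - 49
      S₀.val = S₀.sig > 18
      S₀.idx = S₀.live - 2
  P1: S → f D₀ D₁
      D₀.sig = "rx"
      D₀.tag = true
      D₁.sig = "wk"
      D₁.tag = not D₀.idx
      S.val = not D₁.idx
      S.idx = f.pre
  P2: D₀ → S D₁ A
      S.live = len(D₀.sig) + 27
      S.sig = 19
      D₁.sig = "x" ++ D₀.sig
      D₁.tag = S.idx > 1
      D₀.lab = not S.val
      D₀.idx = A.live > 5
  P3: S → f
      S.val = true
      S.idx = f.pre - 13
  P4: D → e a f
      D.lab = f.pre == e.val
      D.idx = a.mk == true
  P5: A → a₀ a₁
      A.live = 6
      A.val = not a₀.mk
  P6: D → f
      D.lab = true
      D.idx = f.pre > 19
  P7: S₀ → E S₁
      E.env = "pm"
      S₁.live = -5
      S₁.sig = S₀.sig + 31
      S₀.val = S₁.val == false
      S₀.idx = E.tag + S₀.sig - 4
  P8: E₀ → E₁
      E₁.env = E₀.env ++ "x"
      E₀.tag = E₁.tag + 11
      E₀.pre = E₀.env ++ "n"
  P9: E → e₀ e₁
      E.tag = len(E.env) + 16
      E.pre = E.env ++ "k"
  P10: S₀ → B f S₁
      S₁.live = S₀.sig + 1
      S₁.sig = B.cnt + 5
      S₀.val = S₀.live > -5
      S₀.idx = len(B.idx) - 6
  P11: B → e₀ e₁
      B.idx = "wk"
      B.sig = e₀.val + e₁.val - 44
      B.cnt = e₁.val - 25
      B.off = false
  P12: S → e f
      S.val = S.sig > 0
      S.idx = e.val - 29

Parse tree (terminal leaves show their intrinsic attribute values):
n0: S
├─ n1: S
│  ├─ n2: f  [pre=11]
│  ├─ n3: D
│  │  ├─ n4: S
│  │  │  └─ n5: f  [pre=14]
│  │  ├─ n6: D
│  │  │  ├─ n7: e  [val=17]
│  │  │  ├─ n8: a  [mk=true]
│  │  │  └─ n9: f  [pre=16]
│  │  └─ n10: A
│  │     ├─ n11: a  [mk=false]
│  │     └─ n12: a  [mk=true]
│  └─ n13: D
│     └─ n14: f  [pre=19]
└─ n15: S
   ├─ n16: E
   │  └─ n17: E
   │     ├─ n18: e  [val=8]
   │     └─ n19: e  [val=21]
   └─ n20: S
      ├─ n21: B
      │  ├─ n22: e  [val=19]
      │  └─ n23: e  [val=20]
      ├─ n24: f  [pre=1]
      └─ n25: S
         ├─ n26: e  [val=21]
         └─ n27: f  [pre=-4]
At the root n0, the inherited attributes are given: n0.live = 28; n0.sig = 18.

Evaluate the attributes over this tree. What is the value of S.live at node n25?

29

1. n0.live = 28  [given at root]
2. n0.sig = 18  [given at root]
3. n1.live = -4  [S₀.live * -2 + 52]
4. n1.sig = 18  [S₀.live + S₀.sig - 28]
5. n2.pre = 11  [terminal]
6. n3.sig = "rx"  ["rx"]
7. n3.tag = true  [true]
8. n4.live = 29  [len(D₀.sig) + 27]
9. n4.sig = 19  [19]
10. n5.pre = 14  [terminal]
11. n4.val = true  [true]
12. n4.idx = 1  [f.pre - 13]
13. n6.sig = "xrx"  ["x" ++ D₀.sig]
14. n6.tag = false  [S.idx > 1]
15. n7.val = 17  [terminal]
16. n8.mk = true  [terminal]
17. n9.pre = 16  [terminal]
18. n6.lab = false  [f.pre == e.val]
19. n6.idx = true  [a.mk == true]
20. n11.mk = false  [terminal]
21. n12.mk = true  [terminal]
22. n10.live = 6  [6]
23. n10.val = true  [not a₀.mk]
24. n3.lab = false  [not S.val]
25. n3.idx = true  [A.live > 5]
26. n13.sig = "wk"  ["wk"]
27. n13.tag = false  [not D₀.idx]
28. n14.pre = 19  [terminal]
29. n13.lab = true  [true]
30. n13.idx = false  [f.pre > 19]
31. n1.val = true  [not D₁.idx]
32. n1.idx = 11  [f.pre]
33. n15.live = 27  [S₀.live * 2 - 29]
34. n15.sig = -3  [S₀.sig + S₀.live - 49]
35. n16.env = "pm"  ["pm"]
36. n17.env = "pmx"  [E₀.env ++ "x"]
37. n18.val = 8  [terminal]
38. n19.val = 21  [terminal]
39. n17.tag = 19  [len(E.env) + 16]
40. n17.pre = "pmxk"  [E.env ++ "k"]
41. n16.tag = 30  [E₁.tag + 11]
42. n16.pre = "pmn"  [E₀.env ++ "n"]
43. n20.live = -5  [-5]
44. n20.sig = 28  [S₀.sig + 31]
45. n22.val = 19  [terminal]
46. n23.val = 20  [terminal]
47. n21.idx = "wk"  ["wk"]
48. n21.sig = -5  [e₀.val + e₁.val - 44]
49. n21.cnt = -5  [e₁.val - 25]
50. n21.off = false  [false]
51. n24.pre = 1  [terminal]
52. n25.live = 29  [S₀.sig + 1]
53. n25.sig = 0  [B.cnt + 5]
54. n26.val = 21  [terminal]
55. n27.pre = -4  [terminal]
56. n25.val = false  [S.sig > 0]
57. n25.idx = -8  [e.val - 29]
58. n20.val = false  [S₀.live > -5]
59. n20.idx = -4  [len(B.idx) - 6]
60. n15.val = true  [S₁.val == false]
61. n15.idx = 23  [E.tag + S₀.sig - 4]
62. n0.val = false  [S₀.sig > 18]
63. n0.idx = 26  [S₀.live - 2]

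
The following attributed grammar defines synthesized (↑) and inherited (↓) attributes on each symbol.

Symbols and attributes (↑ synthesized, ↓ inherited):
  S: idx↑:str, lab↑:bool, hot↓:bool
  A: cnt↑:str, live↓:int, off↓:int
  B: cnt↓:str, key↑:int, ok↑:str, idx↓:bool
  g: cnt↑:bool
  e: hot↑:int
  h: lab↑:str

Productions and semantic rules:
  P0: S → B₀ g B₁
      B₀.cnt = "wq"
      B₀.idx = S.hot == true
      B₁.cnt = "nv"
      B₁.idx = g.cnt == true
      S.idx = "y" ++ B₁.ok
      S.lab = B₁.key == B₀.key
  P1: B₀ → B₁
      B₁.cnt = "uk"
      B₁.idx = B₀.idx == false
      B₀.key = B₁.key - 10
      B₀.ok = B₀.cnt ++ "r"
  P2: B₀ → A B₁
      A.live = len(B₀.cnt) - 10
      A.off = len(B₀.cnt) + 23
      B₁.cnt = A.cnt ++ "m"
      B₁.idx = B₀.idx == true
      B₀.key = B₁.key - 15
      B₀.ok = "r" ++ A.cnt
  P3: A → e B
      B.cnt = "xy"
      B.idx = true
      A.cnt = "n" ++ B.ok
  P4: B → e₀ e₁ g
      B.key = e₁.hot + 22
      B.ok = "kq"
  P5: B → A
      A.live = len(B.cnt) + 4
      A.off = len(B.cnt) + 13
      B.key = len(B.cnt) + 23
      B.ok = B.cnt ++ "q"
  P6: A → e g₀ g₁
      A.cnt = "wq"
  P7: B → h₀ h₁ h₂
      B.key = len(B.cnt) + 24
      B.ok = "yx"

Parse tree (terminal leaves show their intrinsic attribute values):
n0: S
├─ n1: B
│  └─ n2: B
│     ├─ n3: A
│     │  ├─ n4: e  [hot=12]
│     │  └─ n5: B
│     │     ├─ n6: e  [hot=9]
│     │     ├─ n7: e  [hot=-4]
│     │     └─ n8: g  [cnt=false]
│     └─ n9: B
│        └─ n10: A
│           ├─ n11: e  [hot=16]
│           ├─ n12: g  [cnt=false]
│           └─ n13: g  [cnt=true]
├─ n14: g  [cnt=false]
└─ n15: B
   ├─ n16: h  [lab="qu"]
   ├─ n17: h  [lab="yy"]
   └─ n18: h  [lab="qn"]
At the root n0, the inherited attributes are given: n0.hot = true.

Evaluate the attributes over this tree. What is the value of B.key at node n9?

1. n0.hot = true  [given at root]
2. n1.cnt = "wq"  ["wq"]
3. n1.idx = true  [S.hot == true]
4. n2.cnt = "uk"  ["uk"]
5. n2.idx = false  [B₀.idx == false]
6. n3.live = -8  [len(B₀.cnt) - 10]
7. n3.off = 25  [len(B₀.cnt) + 23]
8. n4.hot = 12  [terminal]
9. n5.cnt = "xy"  ["xy"]
10. n5.idx = true  [true]
11. n6.hot = 9  [terminal]
12. n7.hot = -4  [terminal]
13. n8.cnt = false  [terminal]
14. n5.key = 18  [e₁.hot + 22]
15. n5.ok = "kq"  ["kq"]
16. n3.cnt = "nkq"  ["n" ++ B.ok]
17. n9.cnt = "nkqm"  [A.cnt ++ "m"]
18. n9.idx = false  [B₀.idx == true]
19. n10.live = 8  [len(B.cnt) + 4]
20. n10.off = 17  [len(B.cnt) + 13]
21. n11.hot = 16  [terminal]
22. n12.cnt = false  [terminal]
23. n13.cnt = true  [terminal]
24. n10.cnt = "wq"  ["wq"]
25. n9.key = 27  [len(B.cnt) + 23]
26. n9.ok = "nkqmq"  [B.cnt ++ "q"]
27. n2.key = 12  [B₁.key - 15]
28. n2.ok = "rnkq"  ["r" ++ A.cnt]
29. n1.key = 2  [B₁.key - 10]
30. n1.ok = "wqr"  [B₀.cnt ++ "r"]
31. n14.cnt = false  [terminal]
32. n15.cnt = "nv"  ["nv"]
33. n15.idx = false  [g.cnt == true]
34. n16.lab = "qu"  [terminal]
35. n17.lab = "yy"  [terminal]
36. n18.lab = "qn"  [terminal]
37. n15.key = 26  [len(B.cnt) + 24]
38. n15.ok = "yx"  ["yx"]
39. n0.idx = "yyx"  ["y" ++ B₁.ok]
40. n0.lab = false  [B₁.key == B₀.key]

27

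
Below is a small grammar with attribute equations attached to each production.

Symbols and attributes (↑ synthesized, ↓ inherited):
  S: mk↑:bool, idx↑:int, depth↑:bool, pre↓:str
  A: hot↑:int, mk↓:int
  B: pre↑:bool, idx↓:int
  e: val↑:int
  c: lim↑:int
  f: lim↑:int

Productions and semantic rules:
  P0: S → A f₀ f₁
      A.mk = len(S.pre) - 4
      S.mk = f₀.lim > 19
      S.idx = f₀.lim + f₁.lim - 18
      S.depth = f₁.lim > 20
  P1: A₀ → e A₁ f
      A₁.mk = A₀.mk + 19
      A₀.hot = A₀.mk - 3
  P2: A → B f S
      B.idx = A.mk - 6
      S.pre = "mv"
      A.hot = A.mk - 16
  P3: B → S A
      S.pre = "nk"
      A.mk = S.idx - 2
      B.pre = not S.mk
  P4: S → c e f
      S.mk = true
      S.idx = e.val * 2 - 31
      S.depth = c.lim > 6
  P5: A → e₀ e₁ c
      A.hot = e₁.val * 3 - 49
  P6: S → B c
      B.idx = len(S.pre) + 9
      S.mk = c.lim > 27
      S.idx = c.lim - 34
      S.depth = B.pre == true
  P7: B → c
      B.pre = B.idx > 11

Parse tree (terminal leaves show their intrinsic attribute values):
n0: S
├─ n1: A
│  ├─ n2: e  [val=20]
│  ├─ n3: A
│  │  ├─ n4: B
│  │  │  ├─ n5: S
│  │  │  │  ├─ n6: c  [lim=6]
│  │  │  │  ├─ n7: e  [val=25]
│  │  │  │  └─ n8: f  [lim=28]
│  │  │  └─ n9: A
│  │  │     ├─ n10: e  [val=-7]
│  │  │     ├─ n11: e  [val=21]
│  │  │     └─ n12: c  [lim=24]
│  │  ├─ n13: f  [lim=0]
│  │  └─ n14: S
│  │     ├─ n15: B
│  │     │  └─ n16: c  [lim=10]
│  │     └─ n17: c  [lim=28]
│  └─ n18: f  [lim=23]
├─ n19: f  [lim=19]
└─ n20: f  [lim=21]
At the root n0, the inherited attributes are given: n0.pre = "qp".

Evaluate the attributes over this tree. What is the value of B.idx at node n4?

1. n0.pre = "qp"  [given at root]
2. n1.mk = -2  [len(S.pre) - 4]
3. n2.val = 20  [terminal]
4. n3.mk = 17  [A₀.mk + 19]
5. n4.idx = 11  [A.mk - 6]
6. n5.pre = "nk"  ["nk"]
7. n6.lim = 6  [terminal]
8. n7.val = 25  [terminal]
9. n8.lim = 28  [terminal]
10. n5.mk = true  [true]
11. n5.idx = 19  [e.val * 2 - 31]
12. n5.depth = false  [c.lim > 6]
13. n9.mk = 17  [S.idx - 2]
14. n10.val = -7  [terminal]
15. n11.val = 21  [terminal]
16. n12.lim = 24  [terminal]
17. n9.hot = 14  [e₁.val * 3 - 49]
18. n4.pre = false  [not S.mk]
19. n13.lim = 0  [terminal]
20. n14.pre = "mv"  ["mv"]
21. n15.idx = 11  [len(S.pre) + 9]
22. n16.lim = 10  [terminal]
23. n15.pre = false  [B.idx > 11]
24. n17.lim = 28  [terminal]
25. n14.mk = true  [c.lim > 27]
26. n14.idx = -6  [c.lim - 34]
27. n14.depth = false  [B.pre == true]
28. n3.hot = 1  [A.mk - 16]
29. n18.lim = 23  [terminal]
30. n1.hot = -5  [A₀.mk - 3]
31. n19.lim = 19  [terminal]
32. n20.lim = 21  [terminal]
33. n0.mk = false  [f₀.lim > 19]
34. n0.idx = 22  [f₀.lim + f₁.lim - 18]
35. n0.depth = true  [f₁.lim > 20]

11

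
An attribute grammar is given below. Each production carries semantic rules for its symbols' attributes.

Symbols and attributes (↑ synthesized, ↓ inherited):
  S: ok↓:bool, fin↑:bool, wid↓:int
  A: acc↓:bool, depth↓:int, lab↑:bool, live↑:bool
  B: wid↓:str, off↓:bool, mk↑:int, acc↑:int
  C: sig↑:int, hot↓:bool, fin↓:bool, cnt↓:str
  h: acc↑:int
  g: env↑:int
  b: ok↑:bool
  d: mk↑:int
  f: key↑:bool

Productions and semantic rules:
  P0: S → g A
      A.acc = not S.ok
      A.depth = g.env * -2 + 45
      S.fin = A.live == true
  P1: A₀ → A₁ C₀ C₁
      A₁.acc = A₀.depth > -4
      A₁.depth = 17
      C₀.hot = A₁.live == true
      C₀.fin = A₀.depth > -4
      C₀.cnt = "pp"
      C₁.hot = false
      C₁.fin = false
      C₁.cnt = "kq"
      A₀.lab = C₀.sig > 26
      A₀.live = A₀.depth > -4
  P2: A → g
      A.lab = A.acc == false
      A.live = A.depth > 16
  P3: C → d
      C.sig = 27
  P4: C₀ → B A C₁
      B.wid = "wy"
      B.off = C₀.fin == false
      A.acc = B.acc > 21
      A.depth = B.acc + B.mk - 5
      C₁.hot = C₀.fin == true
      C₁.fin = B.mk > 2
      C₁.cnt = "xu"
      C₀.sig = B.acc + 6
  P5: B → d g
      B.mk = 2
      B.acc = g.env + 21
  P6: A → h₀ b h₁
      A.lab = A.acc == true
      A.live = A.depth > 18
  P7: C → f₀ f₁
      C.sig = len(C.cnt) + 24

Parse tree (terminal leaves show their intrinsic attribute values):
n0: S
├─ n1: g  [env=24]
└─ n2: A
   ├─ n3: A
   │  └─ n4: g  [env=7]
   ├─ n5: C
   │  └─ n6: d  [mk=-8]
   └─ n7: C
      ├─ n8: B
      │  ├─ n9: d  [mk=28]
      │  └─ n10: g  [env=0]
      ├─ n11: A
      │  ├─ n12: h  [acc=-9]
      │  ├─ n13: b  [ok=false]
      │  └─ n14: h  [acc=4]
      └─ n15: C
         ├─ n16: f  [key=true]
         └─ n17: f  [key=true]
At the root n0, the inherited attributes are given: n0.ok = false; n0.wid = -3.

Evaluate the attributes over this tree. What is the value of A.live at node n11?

1. n0.ok = false  [given at root]
2. n0.wid = -3  [given at root]
3. n1.env = 24  [terminal]
4. n2.acc = true  [not S.ok]
5. n2.depth = -3  [g.env * -2 + 45]
6. n3.acc = true  [A₀.depth > -4]
7. n3.depth = 17  [17]
8. n4.env = 7  [terminal]
9. n3.lab = false  [A.acc == false]
10. n3.live = true  [A.depth > 16]
11. n5.hot = true  [A₁.live == true]
12. n5.fin = true  [A₀.depth > -4]
13. n5.cnt = "pp"  ["pp"]
14. n6.mk = -8  [terminal]
15. n5.sig = 27  [27]
16. n7.hot = false  [false]
17. n7.fin = false  [false]
18. n7.cnt = "kq"  ["kq"]
19. n8.wid = "wy"  ["wy"]
20. n8.off = true  [C₀.fin == false]
21. n9.mk = 28  [terminal]
22. n10.env = 0  [terminal]
23. n8.mk = 2  [2]
24. n8.acc = 21  [g.env + 21]
25. n11.acc = false  [B.acc > 21]
26. n11.depth = 18  [B.acc + B.mk - 5]
27. n12.acc = -9  [terminal]
28. n13.ok = false  [terminal]
29. n14.acc = 4  [terminal]
30. n11.lab = false  [A.acc == true]
31. n11.live = false  [A.depth > 18]
32. n15.hot = false  [C₀.fin == true]
33. n15.fin = false  [B.mk > 2]
34. n15.cnt = "xu"  ["xu"]
35. n16.key = true  [terminal]
36. n17.key = true  [terminal]
37. n15.sig = 26  [len(C.cnt) + 24]
38. n7.sig = 27  [B.acc + 6]
39. n2.lab = true  [C₀.sig > 26]
40. n2.live = true  [A₀.depth > -4]
41. n0.fin = true  [A.live == true]

false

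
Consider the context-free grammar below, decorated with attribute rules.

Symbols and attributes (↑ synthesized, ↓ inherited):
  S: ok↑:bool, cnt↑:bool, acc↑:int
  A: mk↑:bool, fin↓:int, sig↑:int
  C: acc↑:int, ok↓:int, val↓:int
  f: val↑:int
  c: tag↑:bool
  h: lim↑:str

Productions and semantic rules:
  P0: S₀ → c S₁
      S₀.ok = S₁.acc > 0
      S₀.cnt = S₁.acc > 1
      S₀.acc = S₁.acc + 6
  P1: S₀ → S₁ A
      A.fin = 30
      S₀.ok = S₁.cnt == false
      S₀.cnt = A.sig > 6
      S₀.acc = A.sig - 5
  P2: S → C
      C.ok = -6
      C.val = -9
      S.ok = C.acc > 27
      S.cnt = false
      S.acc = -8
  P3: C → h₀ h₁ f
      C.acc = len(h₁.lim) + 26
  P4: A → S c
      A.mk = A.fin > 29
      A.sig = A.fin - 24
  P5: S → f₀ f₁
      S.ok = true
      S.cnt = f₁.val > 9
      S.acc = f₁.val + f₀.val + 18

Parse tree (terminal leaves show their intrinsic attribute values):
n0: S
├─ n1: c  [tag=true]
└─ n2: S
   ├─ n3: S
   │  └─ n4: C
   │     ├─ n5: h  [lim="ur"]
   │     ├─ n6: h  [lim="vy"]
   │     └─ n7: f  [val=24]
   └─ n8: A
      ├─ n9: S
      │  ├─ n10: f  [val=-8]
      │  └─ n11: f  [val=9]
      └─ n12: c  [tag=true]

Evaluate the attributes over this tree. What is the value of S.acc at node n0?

1. n1.tag = true  [terminal]
2. n4.ok = -6  [-6]
3. n4.val = -9  [-9]
4. n5.lim = "ur"  [terminal]
5. n6.lim = "vy"  [terminal]
6. n7.val = 24  [terminal]
7. n4.acc = 28  [len(h₁.lim) + 26]
8. n3.ok = true  [C.acc > 27]
9. n3.cnt = false  [false]
10. n3.acc = -8  [-8]
11. n8.fin = 30  [30]
12. n10.val = -8  [terminal]
13. n11.val = 9  [terminal]
14. n9.ok = true  [true]
15. n9.cnt = false  [f₁.val > 9]
16. n9.acc = 19  [f₁.val + f₀.val + 18]
17. n12.tag = true  [terminal]
18. n8.mk = true  [A.fin > 29]
19. n8.sig = 6  [A.fin - 24]
20. n2.ok = true  [S₁.cnt == false]
21. n2.cnt = false  [A.sig > 6]
22. n2.acc = 1  [A.sig - 5]
23. n0.ok = true  [S₁.acc > 0]
24. n0.cnt = false  [S₁.acc > 1]
25. n0.acc = 7  [S₁.acc + 6]

7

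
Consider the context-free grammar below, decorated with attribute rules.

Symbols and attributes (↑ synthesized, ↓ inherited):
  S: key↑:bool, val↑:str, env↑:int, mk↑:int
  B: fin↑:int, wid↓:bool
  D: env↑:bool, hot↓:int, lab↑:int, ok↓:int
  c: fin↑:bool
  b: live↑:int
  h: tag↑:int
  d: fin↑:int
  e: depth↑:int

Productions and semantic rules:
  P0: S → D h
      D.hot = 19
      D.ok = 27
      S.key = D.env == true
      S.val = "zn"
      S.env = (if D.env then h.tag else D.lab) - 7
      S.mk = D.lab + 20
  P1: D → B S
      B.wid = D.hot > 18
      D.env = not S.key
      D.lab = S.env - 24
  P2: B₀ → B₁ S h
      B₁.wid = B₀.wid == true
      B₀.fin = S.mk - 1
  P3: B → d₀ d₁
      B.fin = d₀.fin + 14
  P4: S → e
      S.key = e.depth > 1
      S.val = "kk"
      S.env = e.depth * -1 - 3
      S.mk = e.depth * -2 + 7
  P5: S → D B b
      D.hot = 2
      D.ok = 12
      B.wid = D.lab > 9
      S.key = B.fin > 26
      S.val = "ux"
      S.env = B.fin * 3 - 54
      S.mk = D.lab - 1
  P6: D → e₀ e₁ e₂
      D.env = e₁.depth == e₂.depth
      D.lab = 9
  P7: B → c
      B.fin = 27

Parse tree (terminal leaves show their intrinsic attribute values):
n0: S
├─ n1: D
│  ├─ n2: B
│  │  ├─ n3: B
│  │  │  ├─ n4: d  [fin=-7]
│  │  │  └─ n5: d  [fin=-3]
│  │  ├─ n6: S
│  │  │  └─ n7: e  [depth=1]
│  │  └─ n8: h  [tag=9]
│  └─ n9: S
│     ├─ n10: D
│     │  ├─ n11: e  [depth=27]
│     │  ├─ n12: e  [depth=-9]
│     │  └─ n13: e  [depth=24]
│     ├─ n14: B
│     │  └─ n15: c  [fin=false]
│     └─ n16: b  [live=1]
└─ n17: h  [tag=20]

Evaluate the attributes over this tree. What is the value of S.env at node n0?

1. n1.hot = 19  [19]
2. n1.ok = 27  [27]
3. n2.wid = true  [D.hot > 18]
4. n3.wid = true  [B₀.wid == true]
5. n4.fin = -7  [terminal]
6. n5.fin = -3  [terminal]
7. n3.fin = 7  [d₀.fin + 14]
8. n7.depth = 1  [terminal]
9. n6.key = false  [e.depth > 1]
10. n6.val = "kk"  ["kk"]
11. n6.env = -4  [e.depth * -1 - 3]
12. n6.mk = 5  [e.depth * -2 + 7]
13. n8.tag = 9  [terminal]
14. n2.fin = 4  [S.mk - 1]
15. n10.hot = 2  [2]
16. n10.ok = 12  [12]
17. n11.depth = 27  [terminal]
18. n12.depth = -9  [terminal]
19. n13.depth = 24  [terminal]
20. n10.env = false  [e₁.depth == e₂.depth]
21. n10.lab = 9  [9]
22. n14.wid = false  [D.lab > 9]
23. n15.fin = false  [terminal]
24. n14.fin = 27  [27]
25. n16.live = 1  [terminal]
26. n9.key = true  [B.fin > 26]
27. n9.val = "ux"  ["ux"]
28. n9.env = 27  [B.fin * 3 - 54]
29. n9.mk = 8  [D.lab - 1]
30. n1.env = false  [not S.key]
31. n1.lab = 3  [S.env - 24]
32. n17.tag = 20  [terminal]
33. n0.key = false  [D.env == true]
34. n0.val = "zn"  ["zn"]
35. n0.env = -4  [(if D.env then h.tag else D.lab) - 7]
36. n0.mk = 23  [D.lab + 20]

-4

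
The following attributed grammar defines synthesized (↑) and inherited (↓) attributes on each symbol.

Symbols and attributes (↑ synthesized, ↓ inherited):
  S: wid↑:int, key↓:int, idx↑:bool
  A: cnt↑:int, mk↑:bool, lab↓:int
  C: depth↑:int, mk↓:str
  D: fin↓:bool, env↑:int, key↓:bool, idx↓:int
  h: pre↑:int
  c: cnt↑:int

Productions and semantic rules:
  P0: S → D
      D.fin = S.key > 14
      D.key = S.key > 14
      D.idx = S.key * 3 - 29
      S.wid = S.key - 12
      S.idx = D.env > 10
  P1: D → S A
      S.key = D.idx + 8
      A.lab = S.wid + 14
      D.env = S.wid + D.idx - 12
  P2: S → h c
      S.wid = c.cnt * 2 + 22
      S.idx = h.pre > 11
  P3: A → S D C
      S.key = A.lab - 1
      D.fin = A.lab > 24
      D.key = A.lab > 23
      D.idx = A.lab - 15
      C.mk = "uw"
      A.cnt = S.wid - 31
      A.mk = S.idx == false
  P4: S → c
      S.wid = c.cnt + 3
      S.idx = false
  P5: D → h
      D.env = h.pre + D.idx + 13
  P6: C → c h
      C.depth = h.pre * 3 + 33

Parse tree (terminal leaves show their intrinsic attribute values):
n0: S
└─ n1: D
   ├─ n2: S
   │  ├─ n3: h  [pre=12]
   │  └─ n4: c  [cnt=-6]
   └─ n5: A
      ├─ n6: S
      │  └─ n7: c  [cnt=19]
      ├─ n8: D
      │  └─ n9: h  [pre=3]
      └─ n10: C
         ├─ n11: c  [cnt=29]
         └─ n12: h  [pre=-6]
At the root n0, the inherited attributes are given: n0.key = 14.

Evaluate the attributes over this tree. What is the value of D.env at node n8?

25

1. n0.key = 14  [given at root]
2. n1.fin = false  [S.key > 14]
3. n1.key = false  [S.key > 14]
4. n1.idx = 13  [S.key * 3 - 29]
5. n2.key = 21  [D.idx + 8]
6. n3.pre = 12  [terminal]
7. n4.cnt = -6  [terminal]
8. n2.wid = 10  [c.cnt * 2 + 22]
9. n2.idx = true  [h.pre > 11]
10. n5.lab = 24  [S.wid + 14]
11. n6.key = 23  [A.lab - 1]
12. n7.cnt = 19  [terminal]
13. n6.wid = 22  [c.cnt + 3]
14. n6.idx = false  [false]
15. n8.fin = false  [A.lab > 24]
16. n8.key = true  [A.lab > 23]
17. n8.idx = 9  [A.lab - 15]
18. n9.pre = 3  [terminal]
19. n8.env = 25  [h.pre + D.idx + 13]
20. n10.mk = "uw"  ["uw"]
21. n11.cnt = 29  [terminal]
22. n12.pre = -6  [terminal]
23. n10.depth = 15  [h.pre * 3 + 33]
24. n5.cnt = -9  [S.wid - 31]
25. n5.mk = true  [S.idx == false]
26. n1.env = 11  [S.wid + D.idx - 12]
27. n0.wid = 2  [S.key - 12]
28. n0.idx = true  [D.env > 10]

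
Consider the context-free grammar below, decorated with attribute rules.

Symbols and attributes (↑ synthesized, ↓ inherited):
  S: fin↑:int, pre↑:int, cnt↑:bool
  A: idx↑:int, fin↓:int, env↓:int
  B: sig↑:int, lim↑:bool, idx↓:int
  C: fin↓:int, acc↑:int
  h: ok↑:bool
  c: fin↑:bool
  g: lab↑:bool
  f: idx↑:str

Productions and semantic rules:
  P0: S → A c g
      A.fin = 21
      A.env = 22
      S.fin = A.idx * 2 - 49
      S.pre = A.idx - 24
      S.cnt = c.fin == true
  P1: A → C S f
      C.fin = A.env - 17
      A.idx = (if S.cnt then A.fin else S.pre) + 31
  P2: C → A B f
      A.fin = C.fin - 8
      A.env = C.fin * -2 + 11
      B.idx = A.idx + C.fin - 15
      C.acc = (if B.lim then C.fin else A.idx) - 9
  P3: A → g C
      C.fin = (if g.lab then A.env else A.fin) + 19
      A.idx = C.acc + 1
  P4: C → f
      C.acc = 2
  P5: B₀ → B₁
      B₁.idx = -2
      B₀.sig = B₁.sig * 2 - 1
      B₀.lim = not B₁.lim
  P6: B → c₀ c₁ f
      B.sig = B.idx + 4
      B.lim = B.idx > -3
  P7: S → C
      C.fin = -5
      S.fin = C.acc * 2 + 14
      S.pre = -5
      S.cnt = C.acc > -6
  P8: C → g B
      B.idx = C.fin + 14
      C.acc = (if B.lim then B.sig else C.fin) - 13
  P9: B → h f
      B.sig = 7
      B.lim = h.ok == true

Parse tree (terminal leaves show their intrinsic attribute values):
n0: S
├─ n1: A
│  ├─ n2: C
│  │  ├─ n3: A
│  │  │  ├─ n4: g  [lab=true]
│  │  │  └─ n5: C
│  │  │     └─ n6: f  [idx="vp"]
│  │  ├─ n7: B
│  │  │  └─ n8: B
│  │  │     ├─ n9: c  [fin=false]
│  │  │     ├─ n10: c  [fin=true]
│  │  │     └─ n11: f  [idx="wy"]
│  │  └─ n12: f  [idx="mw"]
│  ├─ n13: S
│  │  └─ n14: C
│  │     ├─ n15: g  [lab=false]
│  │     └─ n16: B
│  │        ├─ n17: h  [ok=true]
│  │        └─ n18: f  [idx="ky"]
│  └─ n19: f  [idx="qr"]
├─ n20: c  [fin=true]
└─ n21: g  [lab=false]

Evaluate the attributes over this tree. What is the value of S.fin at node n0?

1. n1.fin = 21  [21]
2. n1.env = 22  [22]
3. n2.fin = 5  [A.env - 17]
4. n3.fin = -3  [C.fin - 8]
5. n3.env = 1  [C.fin * -2 + 11]
6. n4.lab = true  [terminal]
7. n5.fin = 20  [(if g.lab then A.env else A.fin) + 19]
8. n6.idx = "vp"  [terminal]
9. n5.acc = 2  [2]
10. n3.idx = 3  [C.acc + 1]
11. n7.idx = -7  [A.idx + C.fin - 15]
12. n8.idx = -2  [-2]
13. n9.fin = false  [terminal]
14. n10.fin = true  [terminal]
15. n11.idx = "wy"  [terminal]
16. n8.sig = 2  [B.idx + 4]
17. n8.lim = true  [B.idx > -3]
18. n7.sig = 3  [B₁.sig * 2 - 1]
19. n7.lim = false  [not B₁.lim]
20. n12.idx = "mw"  [terminal]
21. n2.acc = -6  [(if B.lim then C.fin else A.idx) - 9]
22. n14.fin = -5  [-5]
23. n15.lab = false  [terminal]
24. n16.idx = 9  [C.fin + 14]
25. n17.ok = true  [terminal]
26. n18.idx = "ky"  [terminal]
27. n16.sig = 7  [7]
28. n16.lim = true  [h.ok == true]
29. n14.acc = -6  [(if B.lim then B.sig else C.fin) - 13]
30. n13.fin = 2  [C.acc * 2 + 14]
31. n13.pre = -5  [-5]
32. n13.cnt = false  [C.acc > -6]
33. n19.idx = "qr"  [terminal]
34. n1.idx = 26  [(if S.cnt then A.fin else S.pre) + 31]
35. n20.fin = true  [terminal]
36. n21.lab = false  [terminal]
37. n0.fin = 3  [A.idx * 2 - 49]
38. n0.pre = 2  [A.idx - 24]
39. n0.cnt = true  [c.fin == true]

3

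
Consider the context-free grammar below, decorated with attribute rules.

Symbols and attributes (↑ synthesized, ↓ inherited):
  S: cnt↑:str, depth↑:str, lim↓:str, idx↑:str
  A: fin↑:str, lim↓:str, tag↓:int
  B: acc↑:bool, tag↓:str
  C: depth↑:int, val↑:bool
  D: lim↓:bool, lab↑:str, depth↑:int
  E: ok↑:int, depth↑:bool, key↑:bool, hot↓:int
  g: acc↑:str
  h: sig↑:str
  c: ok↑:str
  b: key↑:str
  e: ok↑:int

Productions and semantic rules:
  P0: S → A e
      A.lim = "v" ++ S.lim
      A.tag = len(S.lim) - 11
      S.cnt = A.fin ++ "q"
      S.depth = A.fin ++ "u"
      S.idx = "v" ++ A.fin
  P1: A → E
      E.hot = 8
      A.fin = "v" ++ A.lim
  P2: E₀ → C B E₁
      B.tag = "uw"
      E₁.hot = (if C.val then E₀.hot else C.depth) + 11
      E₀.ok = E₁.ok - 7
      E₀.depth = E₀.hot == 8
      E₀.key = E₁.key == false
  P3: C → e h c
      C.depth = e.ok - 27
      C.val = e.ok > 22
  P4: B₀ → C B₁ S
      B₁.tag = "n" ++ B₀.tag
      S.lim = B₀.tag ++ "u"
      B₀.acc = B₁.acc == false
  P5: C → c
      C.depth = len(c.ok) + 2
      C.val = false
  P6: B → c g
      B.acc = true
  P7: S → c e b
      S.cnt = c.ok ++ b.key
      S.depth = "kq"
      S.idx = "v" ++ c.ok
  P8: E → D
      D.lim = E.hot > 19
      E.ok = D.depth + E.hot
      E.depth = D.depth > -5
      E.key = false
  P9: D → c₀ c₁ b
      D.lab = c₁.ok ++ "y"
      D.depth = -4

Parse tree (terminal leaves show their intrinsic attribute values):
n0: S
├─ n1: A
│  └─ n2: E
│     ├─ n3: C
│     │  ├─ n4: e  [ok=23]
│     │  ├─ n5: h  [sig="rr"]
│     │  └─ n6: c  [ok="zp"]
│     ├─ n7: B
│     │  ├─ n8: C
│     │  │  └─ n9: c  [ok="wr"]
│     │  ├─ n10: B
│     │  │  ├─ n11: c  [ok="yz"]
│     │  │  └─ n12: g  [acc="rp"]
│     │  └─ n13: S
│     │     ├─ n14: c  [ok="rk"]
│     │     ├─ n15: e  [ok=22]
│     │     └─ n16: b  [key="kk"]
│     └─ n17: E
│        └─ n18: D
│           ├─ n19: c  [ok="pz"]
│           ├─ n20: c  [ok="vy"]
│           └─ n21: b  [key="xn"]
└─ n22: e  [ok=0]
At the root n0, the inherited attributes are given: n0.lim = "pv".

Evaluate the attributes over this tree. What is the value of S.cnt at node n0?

1. n0.lim = "pv"  [given at root]
2. n1.lim = "vpv"  ["v" ++ S.lim]
3. n1.tag = -9  [len(S.lim) - 11]
4. n2.hot = 8  [8]
5. n4.ok = 23  [terminal]
6. n5.sig = "rr"  [terminal]
7. n6.ok = "zp"  [terminal]
8. n3.depth = -4  [e.ok - 27]
9. n3.val = true  [e.ok > 22]
10. n7.tag = "uw"  ["uw"]
11. n9.ok = "wr"  [terminal]
12. n8.depth = 4  [len(c.ok) + 2]
13. n8.val = false  [false]
14. n10.tag = "nuw"  ["n" ++ B₀.tag]
15. n11.ok = "yz"  [terminal]
16. n12.acc = "rp"  [terminal]
17. n10.acc = true  [true]
18. n13.lim = "uwu"  [B₀.tag ++ "u"]
19. n14.ok = "rk"  [terminal]
20. n15.ok = 22  [terminal]
21. n16.key = "kk"  [terminal]
22. n13.cnt = "rkkk"  [c.ok ++ b.key]
23. n13.depth = "kq"  ["kq"]
24. n13.idx = "vrk"  ["v" ++ c.ok]
25. n7.acc = false  [B₁.acc == false]
26. n17.hot = 19  [(if C.val then E₀.hot else C.depth) + 11]
27. n18.lim = false  [E.hot > 19]
28. n19.ok = "pz"  [terminal]
29. n20.ok = "vy"  [terminal]
30. n21.key = "xn"  [terminal]
31. n18.lab = "vyy"  [c₁.ok ++ "y"]
32. n18.depth = -4  [-4]
33. n17.ok = 15  [D.depth + E.hot]
34. n17.depth = true  [D.depth > -5]
35. n17.key = false  [false]
36. n2.ok = 8  [E₁.ok - 7]
37. n2.depth = true  [E₀.hot == 8]
38. n2.key = true  [E₁.key == false]
39. n1.fin = "vvpv"  ["v" ++ A.lim]
40. n22.ok = 0  [terminal]
41. n0.cnt = "vvpvq"  [A.fin ++ "q"]
42. n0.depth = "vvpvu"  [A.fin ++ "u"]
43. n0.idx = "vvvpv"  ["v" ++ A.fin]

"vvpvq"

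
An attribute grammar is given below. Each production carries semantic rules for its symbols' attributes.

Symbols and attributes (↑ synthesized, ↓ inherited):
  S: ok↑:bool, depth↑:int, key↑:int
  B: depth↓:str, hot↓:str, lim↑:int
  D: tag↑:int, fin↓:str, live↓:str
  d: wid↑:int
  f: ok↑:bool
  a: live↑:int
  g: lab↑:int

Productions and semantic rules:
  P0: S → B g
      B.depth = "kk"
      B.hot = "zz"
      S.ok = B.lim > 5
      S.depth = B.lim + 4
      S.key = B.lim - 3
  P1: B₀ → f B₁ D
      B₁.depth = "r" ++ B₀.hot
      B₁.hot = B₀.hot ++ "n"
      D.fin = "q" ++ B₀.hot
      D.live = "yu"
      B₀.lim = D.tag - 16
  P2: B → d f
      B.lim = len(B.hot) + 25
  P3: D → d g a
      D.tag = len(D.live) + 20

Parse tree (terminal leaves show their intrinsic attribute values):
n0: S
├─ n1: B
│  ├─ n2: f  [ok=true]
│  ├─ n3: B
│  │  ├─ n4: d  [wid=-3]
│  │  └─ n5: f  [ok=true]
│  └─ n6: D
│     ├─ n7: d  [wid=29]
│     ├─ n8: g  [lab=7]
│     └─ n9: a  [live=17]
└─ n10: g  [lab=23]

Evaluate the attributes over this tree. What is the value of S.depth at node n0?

1. n1.depth = "kk"  ["kk"]
2. n1.hot = "zz"  ["zz"]
3. n2.ok = true  [terminal]
4. n3.depth = "rzz"  ["r" ++ B₀.hot]
5. n3.hot = "zzn"  [B₀.hot ++ "n"]
6. n4.wid = -3  [terminal]
7. n5.ok = true  [terminal]
8. n3.lim = 28  [len(B.hot) + 25]
9. n6.fin = "qzz"  ["q" ++ B₀.hot]
10. n6.live = "yu"  ["yu"]
11. n7.wid = 29  [terminal]
12. n8.lab = 7  [terminal]
13. n9.live = 17  [terminal]
14. n6.tag = 22  [len(D.live) + 20]
15. n1.lim = 6  [D.tag - 16]
16. n10.lab = 23  [terminal]
17. n0.ok = true  [B.lim > 5]
18. n0.depth = 10  [B.lim + 4]
19. n0.key = 3  [B.lim - 3]

10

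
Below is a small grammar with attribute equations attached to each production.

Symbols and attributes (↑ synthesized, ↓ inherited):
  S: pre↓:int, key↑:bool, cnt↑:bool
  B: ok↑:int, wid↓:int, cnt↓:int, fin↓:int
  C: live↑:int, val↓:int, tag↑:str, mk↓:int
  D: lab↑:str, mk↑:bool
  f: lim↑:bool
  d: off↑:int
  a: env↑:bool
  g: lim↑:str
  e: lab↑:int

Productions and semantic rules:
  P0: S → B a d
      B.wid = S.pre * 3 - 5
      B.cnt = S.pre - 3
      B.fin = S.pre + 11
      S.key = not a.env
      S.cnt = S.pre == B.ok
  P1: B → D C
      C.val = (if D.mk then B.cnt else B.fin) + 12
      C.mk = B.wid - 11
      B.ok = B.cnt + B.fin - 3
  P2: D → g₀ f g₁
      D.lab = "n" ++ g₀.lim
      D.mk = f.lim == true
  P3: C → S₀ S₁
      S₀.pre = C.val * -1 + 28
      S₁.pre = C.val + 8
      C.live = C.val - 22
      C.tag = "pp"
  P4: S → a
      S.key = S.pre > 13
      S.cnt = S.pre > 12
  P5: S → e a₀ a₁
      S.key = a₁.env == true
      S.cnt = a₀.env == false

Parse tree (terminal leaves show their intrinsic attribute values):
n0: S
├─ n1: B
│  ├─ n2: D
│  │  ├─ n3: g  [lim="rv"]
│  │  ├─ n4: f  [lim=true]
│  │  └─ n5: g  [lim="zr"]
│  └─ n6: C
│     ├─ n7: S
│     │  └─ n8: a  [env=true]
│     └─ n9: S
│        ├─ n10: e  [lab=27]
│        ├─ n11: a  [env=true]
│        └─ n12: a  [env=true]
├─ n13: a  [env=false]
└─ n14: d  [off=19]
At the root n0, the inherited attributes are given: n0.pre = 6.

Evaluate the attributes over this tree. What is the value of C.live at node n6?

1. n0.pre = 6  [given at root]
2. n1.wid = 13  [S.pre * 3 - 5]
3. n1.cnt = 3  [S.pre - 3]
4. n1.fin = 17  [S.pre + 11]
5. n3.lim = "rv"  [terminal]
6. n4.lim = true  [terminal]
7. n5.lim = "zr"  [terminal]
8. n2.lab = "nrv"  ["n" ++ g₀.lim]
9. n2.mk = true  [f.lim == true]
10. n6.val = 15  [(if D.mk then B.cnt else B.fin) + 12]
11. n6.mk = 2  [B.wid - 11]
12. n7.pre = 13  [C.val * -1 + 28]
13. n8.env = true  [terminal]
14. n7.key = false  [S.pre > 13]
15. n7.cnt = true  [S.pre > 12]
16. n9.pre = 23  [C.val + 8]
17. n10.lab = 27  [terminal]
18. n11.env = true  [terminal]
19. n12.env = true  [terminal]
20. n9.key = true  [a₁.env == true]
21. n9.cnt = false  [a₀.env == false]
22. n6.live = -7  [C.val - 22]
23. n6.tag = "pp"  ["pp"]
24. n1.ok = 17  [B.cnt + B.fin - 3]
25. n13.env = false  [terminal]
26. n14.off = 19  [terminal]
27. n0.key = true  [not a.env]
28. n0.cnt = false  [S.pre == B.ok]

-7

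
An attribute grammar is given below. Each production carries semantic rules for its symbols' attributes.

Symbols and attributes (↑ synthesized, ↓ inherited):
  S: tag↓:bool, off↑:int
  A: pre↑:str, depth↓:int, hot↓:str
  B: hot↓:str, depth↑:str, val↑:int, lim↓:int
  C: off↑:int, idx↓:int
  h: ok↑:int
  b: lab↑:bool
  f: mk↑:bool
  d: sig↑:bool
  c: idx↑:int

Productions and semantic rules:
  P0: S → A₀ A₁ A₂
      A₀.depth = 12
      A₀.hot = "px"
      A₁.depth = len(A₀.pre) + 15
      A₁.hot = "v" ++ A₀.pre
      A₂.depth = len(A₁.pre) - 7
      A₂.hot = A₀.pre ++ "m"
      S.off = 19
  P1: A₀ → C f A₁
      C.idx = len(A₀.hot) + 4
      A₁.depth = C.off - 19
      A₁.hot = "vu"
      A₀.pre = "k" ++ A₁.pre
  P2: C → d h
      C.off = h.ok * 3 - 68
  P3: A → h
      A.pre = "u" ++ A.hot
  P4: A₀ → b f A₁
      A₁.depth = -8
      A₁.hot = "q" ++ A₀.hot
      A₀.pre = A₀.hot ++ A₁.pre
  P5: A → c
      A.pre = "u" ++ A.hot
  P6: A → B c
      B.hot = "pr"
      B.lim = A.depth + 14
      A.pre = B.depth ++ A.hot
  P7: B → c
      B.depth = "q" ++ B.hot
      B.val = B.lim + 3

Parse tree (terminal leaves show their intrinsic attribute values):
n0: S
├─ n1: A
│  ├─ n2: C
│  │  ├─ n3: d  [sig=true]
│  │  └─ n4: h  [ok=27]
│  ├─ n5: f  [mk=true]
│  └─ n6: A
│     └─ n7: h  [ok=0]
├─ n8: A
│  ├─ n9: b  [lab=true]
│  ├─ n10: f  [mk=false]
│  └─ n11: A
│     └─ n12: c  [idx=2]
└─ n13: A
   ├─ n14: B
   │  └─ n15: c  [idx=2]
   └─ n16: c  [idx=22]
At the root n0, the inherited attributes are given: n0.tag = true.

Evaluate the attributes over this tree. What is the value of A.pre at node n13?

"qprkuvum"

1. n0.tag = true  [given at root]
2. n1.depth = 12  [12]
3. n1.hot = "px"  ["px"]
4. n2.idx = 6  [len(A₀.hot) + 4]
5. n3.sig = true  [terminal]
6. n4.ok = 27  [terminal]
7. n2.off = 13  [h.ok * 3 - 68]
8. n5.mk = true  [terminal]
9. n6.depth = -6  [C.off - 19]
10. n6.hot = "vu"  ["vu"]
11. n7.ok = 0  [terminal]
12. n6.pre = "uvu"  ["u" ++ A.hot]
13. n1.pre = "kuvu"  ["k" ++ A₁.pre]
14. n8.depth = 19  [len(A₀.pre) + 15]
15. n8.hot = "vkuvu"  ["v" ++ A₀.pre]
16. n9.lab = true  [terminal]
17. n10.mk = false  [terminal]
18. n11.depth = -8  [-8]
19. n11.hot = "qvkuvu"  ["q" ++ A₀.hot]
20. n12.idx = 2  [terminal]
21. n11.pre = "uqvkuvu"  ["u" ++ A.hot]
22. n8.pre = "vkuvuuqvkuvu"  [A₀.hot ++ A₁.pre]
23. n13.depth = 5  [len(A₁.pre) - 7]
24. n13.hot = "kuvum"  [A₀.pre ++ "m"]
25. n14.hot = "pr"  ["pr"]
26. n14.lim = 19  [A.depth + 14]
27. n15.idx = 2  [terminal]
28. n14.depth = "qpr"  ["q" ++ B.hot]
29. n14.val = 22  [B.lim + 3]
30. n16.idx = 22  [terminal]
31. n13.pre = "qprkuvum"  [B.depth ++ A.hot]
32. n0.off = 19  [19]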